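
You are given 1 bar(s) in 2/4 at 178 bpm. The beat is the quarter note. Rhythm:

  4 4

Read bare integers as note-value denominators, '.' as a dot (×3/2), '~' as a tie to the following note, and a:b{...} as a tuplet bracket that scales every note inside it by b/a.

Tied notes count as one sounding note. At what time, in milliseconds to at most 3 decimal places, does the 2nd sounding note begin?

1. 0.0ms @ 0 + 337.079ms (1)
2. 337.079ms @ 1 + 337.079ms (1)

note 2 onset = 1b = 337.079ms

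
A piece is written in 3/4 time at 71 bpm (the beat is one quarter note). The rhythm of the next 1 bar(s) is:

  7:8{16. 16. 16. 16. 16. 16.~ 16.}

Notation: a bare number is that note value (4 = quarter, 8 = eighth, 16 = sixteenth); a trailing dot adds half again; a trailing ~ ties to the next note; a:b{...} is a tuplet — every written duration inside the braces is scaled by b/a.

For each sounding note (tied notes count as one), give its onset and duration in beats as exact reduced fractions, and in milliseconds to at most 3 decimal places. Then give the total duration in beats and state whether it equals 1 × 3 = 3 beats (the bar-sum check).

1) 0.0ms=0b +362.173ms=3/7b
2) 362.173ms=3/7b +362.173ms=3/7b
3) 724.346ms=6/7b +362.173ms=3/7b
4) 1086.519ms=9/7b +362.173ms=3/7b
5) 1448.692ms=12/7b +362.173ms=3/7b
6) 1810.865ms=15/7b +724.346ms=6/7b
Σ=3b of 3 (71bpm 3/4) — PASS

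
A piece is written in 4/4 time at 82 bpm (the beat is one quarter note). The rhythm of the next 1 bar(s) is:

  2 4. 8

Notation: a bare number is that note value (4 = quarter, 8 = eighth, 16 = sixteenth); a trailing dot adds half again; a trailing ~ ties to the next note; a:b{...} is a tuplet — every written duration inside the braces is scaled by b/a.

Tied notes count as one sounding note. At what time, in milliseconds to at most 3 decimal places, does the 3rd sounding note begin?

1. 0.0ms @ 0 + 1463.415ms (2)
2. 1463.415ms @ 2 + 1097.561ms (3/2)
3. 2560.976ms @ 7/2 + 365.854ms (1/2)

note 3 onset = 7/2b = 2560.976ms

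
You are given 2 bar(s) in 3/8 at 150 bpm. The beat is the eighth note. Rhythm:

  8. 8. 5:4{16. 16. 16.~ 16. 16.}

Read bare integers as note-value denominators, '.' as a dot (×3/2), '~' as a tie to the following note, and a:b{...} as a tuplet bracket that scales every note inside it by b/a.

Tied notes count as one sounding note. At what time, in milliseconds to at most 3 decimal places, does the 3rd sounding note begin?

note 3 onset = 3b = 1200.0ms

1. 0.0ms @ 0 + 600.0ms (3/2)
2. 600.0ms @ 3/2 + 600.0ms (3/2)
3. 1200.0ms @ 3 + 240.0ms (3/5)
4. 1440.0ms @ 18/5 + 240.0ms (3/5)
5. 1680.0ms @ 21/5 + 480.0ms (6/5)
6. 2160.0ms @ 27/5 + 240.0ms (3/5)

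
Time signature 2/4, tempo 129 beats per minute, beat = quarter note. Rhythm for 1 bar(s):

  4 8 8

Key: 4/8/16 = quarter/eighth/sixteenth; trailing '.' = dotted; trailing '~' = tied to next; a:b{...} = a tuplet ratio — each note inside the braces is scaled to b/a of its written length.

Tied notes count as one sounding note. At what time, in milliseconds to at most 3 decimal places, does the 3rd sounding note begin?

note 3 onset = 3/2b = 697.674ms

1. 0.0ms @ 0 + 465.116ms (1)
2. 465.116ms @ 1 + 232.558ms (1/2)
3. 697.674ms @ 3/2 + 232.558ms (1/2)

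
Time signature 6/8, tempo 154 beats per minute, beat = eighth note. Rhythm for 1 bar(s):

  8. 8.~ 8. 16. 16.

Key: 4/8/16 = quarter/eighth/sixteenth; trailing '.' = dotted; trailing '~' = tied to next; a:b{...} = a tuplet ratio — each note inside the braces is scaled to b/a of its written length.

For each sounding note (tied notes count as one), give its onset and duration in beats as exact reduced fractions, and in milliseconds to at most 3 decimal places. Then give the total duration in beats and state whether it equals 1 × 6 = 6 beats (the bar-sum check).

1) 0.0ms=0b +584.416ms=3/2b
2) 584.416ms=3/2b +1168.831ms=3b
3) 1753.247ms=9/2b +292.208ms=3/4b
4) 2045.455ms=21/4b +292.208ms=3/4b
Σ=6b of 6 (154bpm 6/8) — PASS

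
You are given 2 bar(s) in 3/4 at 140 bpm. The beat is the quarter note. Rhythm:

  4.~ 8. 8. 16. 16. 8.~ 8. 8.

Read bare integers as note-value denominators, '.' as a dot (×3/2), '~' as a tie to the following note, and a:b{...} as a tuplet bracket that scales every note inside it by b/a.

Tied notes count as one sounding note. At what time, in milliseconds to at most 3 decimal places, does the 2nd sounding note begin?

1. 0.0ms @ 0 + 964.286ms (9/4)
2. 964.286ms @ 9/4 + 321.429ms (3/4)
3. 1285.714ms @ 3 + 160.714ms (3/8)
4. 1446.429ms @ 27/8 + 160.714ms (3/8)
5. 1607.143ms @ 15/4 + 642.857ms (3/2)
6. 2250.0ms @ 21/4 + 321.429ms (3/4)

note 2 onset = 9/4b = 964.286ms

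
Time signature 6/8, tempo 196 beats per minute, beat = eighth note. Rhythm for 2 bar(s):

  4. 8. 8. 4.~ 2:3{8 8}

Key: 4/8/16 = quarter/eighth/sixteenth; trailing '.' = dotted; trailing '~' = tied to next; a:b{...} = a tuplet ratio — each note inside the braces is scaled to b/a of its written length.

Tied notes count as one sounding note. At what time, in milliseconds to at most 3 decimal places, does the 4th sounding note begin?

1. 0.0ms @ 0 + 918.367ms (3)
2. 918.367ms @ 3 + 459.184ms (3/2)
3. 1377.551ms @ 9/2 + 459.184ms (3/2)
4. 1836.735ms @ 6 + 1377.551ms (9/2)
5. 3214.286ms @ 21/2 + 459.184ms (3/2)

note 4 onset = 6b = 1836.735ms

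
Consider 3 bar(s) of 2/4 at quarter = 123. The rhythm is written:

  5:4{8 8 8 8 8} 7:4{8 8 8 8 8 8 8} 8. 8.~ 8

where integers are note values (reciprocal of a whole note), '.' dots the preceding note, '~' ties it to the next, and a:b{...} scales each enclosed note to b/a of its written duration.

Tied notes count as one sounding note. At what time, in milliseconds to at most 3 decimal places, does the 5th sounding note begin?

note 5 onset = 8/5b = 780.488ms

1. 0.0ms @ 0 + 195.122ms (2/5)
2. 195.122ms @ 2/5 + 195.122ms (2/5)
3. 390.244ms @ 4/5 + 195.122ms (2/5)
4. 585.366ms @ 6/5 + 195.122ms (2/5)
5. 780.488ms @ 8/5 + 195.122ms (2/5)
6. 975.61ms @ 2 + 139.373ms (2/7)
7. 1114.983ms @ 16/7 + 139.373ms (2/7)
8. 1254.355ms @ 18/7 + 139.373ms (2/7)
9. 1393.728ms @ 20/7 + 139.373ms (2/7)
10. 1533.101ms @ 22/7 + 139.373ms (2/7)
11. 1672.474ms @ 24/7 + 139.373ms (2/7)
12. 1811.847ms @ 26/7 + 139.373ms (2/7)
13. 1951.22ms @ 4 + 365.854ms (3/4)
14. 2317.073ms @ 19/4 + 609.756ms (5/4)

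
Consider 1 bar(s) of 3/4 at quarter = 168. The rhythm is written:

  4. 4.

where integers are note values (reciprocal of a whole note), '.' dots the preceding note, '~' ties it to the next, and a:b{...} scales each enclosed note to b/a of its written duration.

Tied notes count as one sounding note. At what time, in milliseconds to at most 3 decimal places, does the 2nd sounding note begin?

1. 0.0ms @ 0 + 535.714ms (3/2)
2. 535.714ms @ 3/2 + 535.714ms (3/2)

note 2 onset = 3/2b = 535.714ms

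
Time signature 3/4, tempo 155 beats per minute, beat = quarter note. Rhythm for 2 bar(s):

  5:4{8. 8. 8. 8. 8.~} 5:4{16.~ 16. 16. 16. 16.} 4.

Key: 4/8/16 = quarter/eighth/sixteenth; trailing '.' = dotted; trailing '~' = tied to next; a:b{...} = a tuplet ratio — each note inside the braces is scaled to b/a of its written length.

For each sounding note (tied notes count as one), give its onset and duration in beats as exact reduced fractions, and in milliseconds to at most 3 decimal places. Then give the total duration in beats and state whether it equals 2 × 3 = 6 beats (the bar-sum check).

1) 0.0ms=0b +232.258ms=3/5b
2) 232.258ms=3/5b +232.258ms=3/5b
3) 464.516ms=6/5b +232.258ms=3/5b
4) 696.774ms=9/5b +232.258ms=3/5b
5) 929.032ms=12/5b +464.516ms=6/5b
6) 1393.548ms=18/5b +116.129ms=3/10b
7) 1509.677ms=39/10b +116.129ms=3/10b
8) 1625.806ms=21/5b +116.129ms=3/10b
9) 1741.935ms=9/2b +580.645ms=3/2b
Σ=6b of 6 (155bpm 3/4) — PASS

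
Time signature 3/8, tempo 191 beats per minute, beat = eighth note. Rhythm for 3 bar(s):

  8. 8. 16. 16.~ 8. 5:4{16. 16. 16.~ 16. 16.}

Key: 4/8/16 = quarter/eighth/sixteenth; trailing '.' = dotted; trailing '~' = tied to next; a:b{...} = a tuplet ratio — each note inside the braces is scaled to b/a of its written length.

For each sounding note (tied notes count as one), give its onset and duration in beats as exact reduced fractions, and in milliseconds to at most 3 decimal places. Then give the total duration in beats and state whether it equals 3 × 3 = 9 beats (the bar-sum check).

1) 0.0ms=0b +471.204ms=3/2b
2) 471.204ms=3/2b +471.204ms=3/2b
3) 942.408ms=3b +235.602ms=3/4b
4) 1178.01ms=15/4b +706.806ms=9/4b
5) 1884.817ms=6b +188.482ms=3/5b
6) 2073.298ms=33/5b +188.482ms=3/5b
7) 2261.78ms=36/5b +376.963ms=6/5b
8) 2638.743ms=42/5b +188.482ms=3/5b
Σ=9b of 9 (191bpm 3/8) — PASS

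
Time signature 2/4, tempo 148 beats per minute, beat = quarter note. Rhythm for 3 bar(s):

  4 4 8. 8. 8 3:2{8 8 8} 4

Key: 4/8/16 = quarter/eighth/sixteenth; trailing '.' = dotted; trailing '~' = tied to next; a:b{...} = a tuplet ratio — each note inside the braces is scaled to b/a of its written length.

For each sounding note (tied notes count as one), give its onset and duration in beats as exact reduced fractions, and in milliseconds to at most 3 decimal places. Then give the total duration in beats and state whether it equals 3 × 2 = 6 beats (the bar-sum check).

1) 0.0ms=0b +405.405ms=1b
2) 405.405ms=1b +405.405ms=1b
3) 810.811ms=2b +304.054ms=3/4b
4) 1114.865ms=11/4b +304.054ms=3/4b
5) 1418.919ms=7/2b +202.703ms=1/2b
6) 1621.622ms=4b +135.135ms=1/3b
7) 1756.757ms=13/3b +135.135ms=1/3b
8) 1891.892ms=14/3b +135.135ms=1/3b
9) 2027.027ms=5b +405.405ms=1b
Σ=6b of 6 (148bpm 2/4) — PASS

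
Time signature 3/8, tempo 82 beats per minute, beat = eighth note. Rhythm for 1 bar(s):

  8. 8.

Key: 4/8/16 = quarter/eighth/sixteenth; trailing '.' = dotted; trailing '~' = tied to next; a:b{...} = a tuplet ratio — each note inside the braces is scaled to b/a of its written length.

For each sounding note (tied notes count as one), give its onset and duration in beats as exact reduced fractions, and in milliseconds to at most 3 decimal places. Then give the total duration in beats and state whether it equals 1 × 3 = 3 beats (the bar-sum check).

1) 0.0ms=0b +1097.561ms=3/2b
2) 1097.561ms=3/2b +1097.561ms=3/2b
Σ=3b of 3 (82bpm 3/8) — PASS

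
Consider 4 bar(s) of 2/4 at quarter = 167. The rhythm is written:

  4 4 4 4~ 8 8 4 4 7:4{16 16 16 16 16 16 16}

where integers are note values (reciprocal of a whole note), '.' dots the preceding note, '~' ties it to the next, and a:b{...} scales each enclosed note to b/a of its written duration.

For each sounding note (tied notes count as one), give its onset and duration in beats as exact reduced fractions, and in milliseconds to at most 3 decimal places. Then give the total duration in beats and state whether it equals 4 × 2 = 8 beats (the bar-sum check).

1) 0.0ms=0b +359.281ms=1b
2) 359.281ms=1b +359.281ms=1b
3) 718.563ms=2b +359.281ms=1b
4) 1077.844ms=3b +538.922ms=3/2b
5) 1616.766ms=9/2b +179.641ms=1/2b
6) 1796.407ms=5b +359.281ms=1b
7) 2155.689ms=6b +359.281ms=1b
8) 2514.97ms=7b +51.326ms=1/7b
9) 2566.296ms=50/7b +51.326ms=1/7b
10) 2617.622ms=51/7b +51.326ms=1/7b
11) 2668.948ms=52/7b +51.326ms=1/7b
12) 2720.274ms=53/7b +51.326ms=1/7b
13) 2771.6ms=54/7b +51.326ms=1/7b
14) 2822.926ms=55/7b +51.326ms=1/7b
Σ=8b of 8 (167bpm 2/4) — PASS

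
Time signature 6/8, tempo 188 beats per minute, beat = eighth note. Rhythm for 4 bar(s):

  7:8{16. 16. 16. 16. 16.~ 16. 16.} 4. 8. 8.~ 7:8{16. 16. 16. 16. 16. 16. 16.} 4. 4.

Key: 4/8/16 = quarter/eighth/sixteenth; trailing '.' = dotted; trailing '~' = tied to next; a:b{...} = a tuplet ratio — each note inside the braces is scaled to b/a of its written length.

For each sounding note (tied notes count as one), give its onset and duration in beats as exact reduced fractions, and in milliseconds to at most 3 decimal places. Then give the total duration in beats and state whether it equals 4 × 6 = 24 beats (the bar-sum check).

1) 0.0ms=0b +273.556ms=6/7b
2) 273.556ms=6/7b +273.556ms=6/7b
3) 547.112ms=12/7b +273.556ms=6/7b
4) 820.669ms=18/7b +273.556ms=6/7b
5) 1094.225ms=24/7b +547.112ms=12/7b
6) 1641.337ms=36/7b +273.556ms=6/7b
7) 1914.894ms=6b +957.447ms=3b
8) 2872.34ms=9b +478.723ms=3/2b
9) 3351.064ms=21/2b +752.28ms=33/14b
10) 4103.343ms=90/7b +273.556ms=6/7b
11) 4376.9ms=96/7b +273.556ms=6/7b
12) 4650.456ms=102/7b +273.556ms=6/7b
13) 4924.012ms=108/7b +273.556ms=6/7b
14) 5197.568ms=114/7b +273.556ms=6/7b
15) 5471.125ms=120/7b +273.556ms=6/7b
16) 5744.681ms=18b +957.447ms=3b
17) 6702.128ms=21b +957.447ms=3b
Σ=24b of 24 (188bpm 6/8) — PASS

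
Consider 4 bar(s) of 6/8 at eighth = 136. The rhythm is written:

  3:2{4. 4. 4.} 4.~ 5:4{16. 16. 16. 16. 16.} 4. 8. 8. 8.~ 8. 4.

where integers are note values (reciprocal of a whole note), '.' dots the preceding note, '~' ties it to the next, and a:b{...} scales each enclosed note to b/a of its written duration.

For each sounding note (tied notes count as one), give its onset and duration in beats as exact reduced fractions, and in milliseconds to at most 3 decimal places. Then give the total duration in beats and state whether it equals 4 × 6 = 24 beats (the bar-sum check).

1) 0.0ms=0b +882.353ms=2b
2) 882.353ms=2b +882.353ms=2b
3) 1764.706ms=4b +882.353ms=2b
4) 2647.059ms=6b +1588.235ms=18/5b
5) 4235.294ms=48/5b +264.706ms=3/5b
6) 4500.0ms=51/5b +264.706ms=3/5b
7) 4764.706ms=54/5b +264.706ms=3/5b
8) 5029.412ms=57/5b +264.706ms=3/5b
9) 5294.118ms=12b +1323.529ms=3b
10) 6617.647ms=15b +661.765ms=3/2b
11) 7279.412ms=33/2b +661.765ms=3/2b
12) 7941.176ms=18b +1323.529ms=3b
13) 9264.706ms=21b +1323.529ms=3b
Σ=24b of 24 (136bpm 6/8) — PASS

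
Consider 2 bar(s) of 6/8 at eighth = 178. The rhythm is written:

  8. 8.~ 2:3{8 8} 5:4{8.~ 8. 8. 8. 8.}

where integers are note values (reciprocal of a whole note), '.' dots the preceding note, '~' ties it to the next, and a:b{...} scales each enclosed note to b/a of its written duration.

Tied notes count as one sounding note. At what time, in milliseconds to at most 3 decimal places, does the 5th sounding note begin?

1. 0.0ms @ 0 + 505.618ms (3/2)
2. 505.618ms @ 3/2 + 1011.236ms (3)
3. 1516.854ms @ 9/2 + 505.618ms (3/2)
4. 2022.472ms @ 6 + 808.989ms (12/5)
5. 2831.461ms @ 42/5 + 404.494ms (6/5)
6. 3235.955ms @ 48/5 + 404.494ms (6/5)
7. 3640.449ms @ 54/5 + 404.494ms (6/5)

note 5 onset = 42/5b = 2831.461ms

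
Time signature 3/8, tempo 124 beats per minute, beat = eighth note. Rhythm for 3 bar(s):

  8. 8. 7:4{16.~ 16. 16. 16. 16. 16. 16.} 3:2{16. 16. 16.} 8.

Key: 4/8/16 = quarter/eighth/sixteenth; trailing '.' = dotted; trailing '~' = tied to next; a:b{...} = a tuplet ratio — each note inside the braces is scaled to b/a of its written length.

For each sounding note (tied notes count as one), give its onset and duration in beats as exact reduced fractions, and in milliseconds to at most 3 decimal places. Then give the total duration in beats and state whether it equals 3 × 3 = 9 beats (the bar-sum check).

1) 0.0ms=0b +725.806ms=3/2b
2) 725.806ms=3/2b +725.806ms=3/2b
3) 1451.613ms=3b +414.747ms=6/7b
4) 1866.359ms=27/7b +207.373ms=3/7b
5) 2073.733ms=30/7b +207.373ms=3/7b
6) 2281.106ms=33/7b +207.373ms=3/7b
7) 2488.479ms=36/7b +207.373ms=3/7b
8) 2695.853ms=39/7b +207.373ms=3/7b
9) 2903.226ms=6b +241.935ms=1/2b
10) 3145.161ms=13/2b +241.935ms=1/2b
11) 3387.097ms=7b +241.935ms=1/2b
12) 3629.032ms=15/2b +725.806ms=3/2b
Σ=9b of 9 (124bpm 3/8) — PASS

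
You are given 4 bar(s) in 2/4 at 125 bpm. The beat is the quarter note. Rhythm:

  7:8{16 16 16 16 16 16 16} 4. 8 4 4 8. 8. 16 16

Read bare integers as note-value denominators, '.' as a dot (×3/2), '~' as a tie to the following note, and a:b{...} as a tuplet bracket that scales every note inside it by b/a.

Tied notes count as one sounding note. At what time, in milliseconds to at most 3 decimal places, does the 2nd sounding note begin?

note 2 onset = 2/7b = 137.143ms

1. 0.0ms @ 0 + 137.143ms (2/7)
2. 137.143ms @ 2/7 + 137.143ms (2/7)
3. 274.286ms @ 4/7 + 137.143ms (2/7)
4. 411.429ms @ 6/7 + 137.143ms (2/7)
5. 548.571ms @ 8/7 + 137.143ms (2/7)
6. 685.714ms @ 10/7 + 137.143ms (2/7)
7. 822.857ms @ 12/7 + 137.143ms (2/7)
8. 960.0ms @ 2 + 720.0ms (3/2)
9. 1680.0ms @ 7/2 + 240.0ms (1/2)
10. 1920.0ms @ 4 + 480.0ms (1)
11. 2400.0ms @ 5 + 480.0ms (1)
12. 2880.0ms @ 6 + 360.0ms (3/4)
13. 3240.0ms @ 27/4 + 360.0ms (3/4)
14. 3600.0ms @ 15/2 + 120.0ms (1/4)
15. 3720.0ms @ 31/4 + 120.0ms (1/4)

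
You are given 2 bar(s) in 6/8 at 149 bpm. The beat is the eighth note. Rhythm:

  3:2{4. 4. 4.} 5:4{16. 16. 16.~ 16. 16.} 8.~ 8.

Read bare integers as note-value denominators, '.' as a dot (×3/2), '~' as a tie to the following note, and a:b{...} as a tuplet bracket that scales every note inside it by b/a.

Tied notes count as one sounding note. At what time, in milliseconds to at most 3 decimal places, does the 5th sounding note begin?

note 5 onset = 33/5b = 2657.718ms

1. 0.0ms @ 0 + 805.369ms (2)
2. 805.369ms @ 2 + 805.369ms (2)
3. 1610.738ms @ 4 + 805.369ms (2)
4. 2416.107ms @ 6 + 241.611ms (3/5)
5. 2657.718ms @ 33/5 + 241.611ms (3/5)
6. 2899.329ms @ 36/5 + 483.221ms (6/5)
7. 3382.55ms @ 42/5 + 241.611ms (3/5)
8. 3624.161ms @ 9 + 1208.054ms (3)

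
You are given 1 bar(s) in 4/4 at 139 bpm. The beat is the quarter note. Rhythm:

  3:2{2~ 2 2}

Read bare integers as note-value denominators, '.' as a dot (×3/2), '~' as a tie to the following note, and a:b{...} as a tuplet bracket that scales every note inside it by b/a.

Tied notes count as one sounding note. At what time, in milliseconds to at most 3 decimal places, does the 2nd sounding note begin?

note 2 onset = 8/3b = 1151.079ms

1. 0.0ms @ 0 + 1151.079ms (8/3)
2. 1151.079ms @ 8/3 + 575.54ms (4/3)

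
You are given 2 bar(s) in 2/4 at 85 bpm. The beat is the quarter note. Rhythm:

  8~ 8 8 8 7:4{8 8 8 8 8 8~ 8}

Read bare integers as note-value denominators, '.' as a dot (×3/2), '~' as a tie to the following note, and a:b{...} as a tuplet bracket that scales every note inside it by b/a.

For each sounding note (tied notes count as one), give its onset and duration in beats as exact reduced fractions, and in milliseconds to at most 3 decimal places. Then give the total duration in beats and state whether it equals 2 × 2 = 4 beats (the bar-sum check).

1) 0.0ms=0b +705.882ms=1b
2) 705.882ms=1b +352.941ms=1/2b
3) 1058.824ms=3/2b +352.941ms=1/2b
4) 1411.765ms=2b +201.681ms=2/7b
5) 1613.445ms=16/7b +201.681ms=2/7b
6) 1815.126ms=18/7b +201.681ms=2/7b
7) 2016.807ms=20/7b +201.681ms=2/7b
8) 2218.487ms=22/7b +201.681ms=2/7b
9) 2420.168ms=24/7b +403.361ms=4/7b
Σ=4b of 4 (85bpm 2/4) — PASS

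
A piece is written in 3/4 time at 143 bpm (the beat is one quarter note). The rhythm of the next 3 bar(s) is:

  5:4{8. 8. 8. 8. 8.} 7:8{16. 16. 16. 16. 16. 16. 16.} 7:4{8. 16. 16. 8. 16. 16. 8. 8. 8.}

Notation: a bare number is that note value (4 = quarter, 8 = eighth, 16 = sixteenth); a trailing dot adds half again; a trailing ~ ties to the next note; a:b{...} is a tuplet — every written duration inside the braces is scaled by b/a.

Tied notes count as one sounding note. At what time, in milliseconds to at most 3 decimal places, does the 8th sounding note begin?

1. 0.0ms @ 0 + 251.748ms (3/5)
2. 251.748ms @ 3/5 + 251.748ms (3/5)
3. 503.497ms @ 6/5 + 251.748ms (3/5)
4. 755.245ms @ 9/5 + 251.748ms (3/5)
5. 1006.993ms @ 12/5 + 251.748ms (3/5)
6. 1258.741ms @ 3 + 179.82ms (3/7)
7. 1438.561ms @ 24/7 + 179.82ms (3/7)
8. 1618.382ms @ 27/7 + 179.82ms (3/7)
9. 1798.202ms @ 30/7 + 179.82ms (3/7)
10. 1978.022ms @ 33/7 + 179.82ms (3/7)
11. 2157.842ms @ 36/7 + 179.82ms (3/7)
12. 2337.662ms @ 39/7 + 179.82ms (3/7)
13. 2517.483ms @ 6 + 179.82ms (3/7)
14. 2697.303ms @ 45/7 + 89.91ms (3/14)
15. 2787.213ms @ 93/14 + 89.91ms (3/14)
16. 2877.123ms @ 48/7 + 179.82ms (3/7)
17. 3056.943ms @ 51/7 + 89.91ms (3/14)
18. 3146.853ms @ 15/2 + 89.91ms (3/14)
19. 3236.763ms @ 54/7 + 179.82ms (3/7)
20. 3416.583ms @ 57/7 + 179.82ms (3/7)
21. 3596.404ms @ 60/7 + 179.82ms (3/7)

note 8 onset = 27/7b = 1618.382ms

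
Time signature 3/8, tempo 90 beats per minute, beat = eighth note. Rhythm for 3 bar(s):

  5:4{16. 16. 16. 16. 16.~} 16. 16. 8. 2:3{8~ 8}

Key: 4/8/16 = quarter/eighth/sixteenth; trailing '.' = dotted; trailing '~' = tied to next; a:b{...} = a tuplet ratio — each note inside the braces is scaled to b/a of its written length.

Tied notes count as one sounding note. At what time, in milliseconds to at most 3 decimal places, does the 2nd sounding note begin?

note 2 onset = 3/5b = 400.0ms

1. 0.0ms @ 0 + 400.0ms (3/5)
2. 400.0ms @ 3/5 + 400.0ms (3/5)
3. 800.0ms @ 6/5 + 400.0ms (3/5)
4. 1200.0ms @ 9/5 + 400.0ms (3/5)
5. 1600.0ms @ 12/5 + 900.0ms (27/20)
6. 2500.0ms @ 15/4 + 500.0ms (3/4)
7. 3000.0ms @ 9/2 + 1000.0ms (3/2)
8. 4000.0ms @ 6 + 2000.0ms (3)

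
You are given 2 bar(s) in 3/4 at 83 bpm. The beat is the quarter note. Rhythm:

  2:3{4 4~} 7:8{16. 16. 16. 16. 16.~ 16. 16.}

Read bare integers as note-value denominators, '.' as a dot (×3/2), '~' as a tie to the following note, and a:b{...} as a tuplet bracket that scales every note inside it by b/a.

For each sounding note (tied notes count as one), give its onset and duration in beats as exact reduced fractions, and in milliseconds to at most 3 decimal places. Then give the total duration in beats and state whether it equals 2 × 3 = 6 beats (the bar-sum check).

1) 0.0ms=0b +1084.337ms=3/2b
2) 1084.337ms=3/2b +1394.148ms=27/14b
3) 2478.485ms=24/7b +309.811ms=3/7b
4) 2788.296ms=27/7b +309.811ms=3/7b
5) 3098.107ms=30/7b +309.811ms=3/7b
6) 3407.917ms=33/7b +619.621ms=6/7b
7) 4027.539ms=39/7b +309.811ms=3/7b
Σ=6b of 6 (83bpm 3/4) — PASS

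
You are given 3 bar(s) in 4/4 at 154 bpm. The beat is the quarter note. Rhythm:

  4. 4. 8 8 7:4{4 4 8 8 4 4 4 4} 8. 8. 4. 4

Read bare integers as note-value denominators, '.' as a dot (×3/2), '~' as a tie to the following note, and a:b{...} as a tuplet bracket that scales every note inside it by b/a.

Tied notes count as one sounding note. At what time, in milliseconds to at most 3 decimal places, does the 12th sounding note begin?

note 12 onset = 52/7b = 2894.249ms

1. 0.0ms @ 0 + 584.416ms (3/2)
2. 584.416ms @ 3/2 + 584.416ms (3/2)
3. 1168.831ms @ 3 + 194.805ms (1/2)
4. 1363.636ms @ 7/2 + 194.805ms (1/2)
5. 1558.442ms @ 4 + 222.635ms (4/7)
6. 1781.076ms @ 32/7 + 222.635ms (4/7)
7. 2003.711ms @ 36/7 + 111.317ms (2/7)
8. 2115.028ms @ 38/7 + 111.317ms (2/7)
9. 2226.345ms @ 40/7 + 222.635ms (4/7)
10. 2448.98ms @ 44/7 + 222.635ms (4/7)
11. 2671.614ms @ 48/7 + 222.635ms (4/7)
12. 2894.249ms @ 52/7 + 222.635ms (4/7)
13. 3116.883ms @ 8 + 292.208ms (3/4)
14. 3409.091ms @ 35/4 + 292.208ms (3/4)
15. 3701.299ms @ 19/2 + 584.416ms (3/2)
16. 4285.714ms @ 11 + 389.61ms (1)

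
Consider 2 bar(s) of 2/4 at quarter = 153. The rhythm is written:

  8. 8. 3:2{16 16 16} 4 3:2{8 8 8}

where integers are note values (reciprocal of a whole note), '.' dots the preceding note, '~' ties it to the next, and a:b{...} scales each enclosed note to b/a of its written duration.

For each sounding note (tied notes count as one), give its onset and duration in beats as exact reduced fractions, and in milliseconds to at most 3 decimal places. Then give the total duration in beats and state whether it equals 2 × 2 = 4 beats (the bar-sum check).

1) 0.0ms=0b +294.118ms=3/4b
2) 294.118ms=3/4b +294.118ms=3/4b
3) 588.235ms=3/2b +65.359ms=1/6b
4) 653.595ms=5/3b +65.359ms=1/6b
5) 718.954ms=11/6b +65.359ms=1/6b
6) 784.314ms=2b +392.157ms=1b
7) 1176.471ms=3b +130.719ms=1/3b
8) 1307.19ms=10/3b +130.719ms=1/3b
9) 1437.908ms=11/3b +130.719ms=1/3b
Σ=4b of 4 (153bpm 2/4) — PASS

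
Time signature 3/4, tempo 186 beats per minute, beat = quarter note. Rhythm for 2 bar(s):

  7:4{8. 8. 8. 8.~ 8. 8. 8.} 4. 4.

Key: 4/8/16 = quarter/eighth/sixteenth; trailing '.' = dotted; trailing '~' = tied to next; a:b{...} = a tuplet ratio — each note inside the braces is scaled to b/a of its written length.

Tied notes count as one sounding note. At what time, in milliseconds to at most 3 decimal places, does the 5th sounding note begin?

1. 0.0ms @ 0 + 138.249ms (3/7)
2. 138.249ms @ 3/7 + 138.249ms (3/7)
3. 276.498ms @ 6/7 + 138.249ms (3/7)
4. 414.747ms @ 9/7 + 276.498ms (6/7)
5. 691.244ms @ 15/7 + 138.249ms (3/7)
6. 829.493ms @ 18/7 + 138.249ms (3/7)
7. 967.742ms @ 3 + 483.871ms (3/2)
8. 1451.613ms @ 9/2 + 483.871ms (3/2)

note 5 onset = 15/7b = 691.244ms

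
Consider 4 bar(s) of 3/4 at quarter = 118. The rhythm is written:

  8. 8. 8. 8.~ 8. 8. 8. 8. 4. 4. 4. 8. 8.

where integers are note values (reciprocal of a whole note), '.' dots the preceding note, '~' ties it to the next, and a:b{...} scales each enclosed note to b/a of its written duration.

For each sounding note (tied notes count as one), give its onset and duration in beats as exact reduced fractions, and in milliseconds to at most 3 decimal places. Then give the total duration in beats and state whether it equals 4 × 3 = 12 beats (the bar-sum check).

1) 0.0ms=0b +381.356ms=3/4b
2) 381.356ms=3/4b +381.356ms=3/4b
3) 762.712ms=3/2b +381.356ms=3/4b
4) 1144.068ms=9/4b +762.712ms=3/2b
5) 1906.78ms=15/4b +381.356ms=3/4b
6) 2288.136ms=9/2b +381.356ms=3/4b
7) 2669.492ms=21/4b +381.356ms=3/4b
8) 3050.847ms=6b +762.712ms=3/2b
9) 3813.559ms=15/2b +762.712ms=3/2b
10) 4576.271ms=9b +762.712ms=3/2b
11) 5338.983ms=21/2b +381.356ms=3/4b
12) 5720.339ms=45/4b +381.356ms=3/4b
Σ=12b of 12 (118bpm 3/4) — PASS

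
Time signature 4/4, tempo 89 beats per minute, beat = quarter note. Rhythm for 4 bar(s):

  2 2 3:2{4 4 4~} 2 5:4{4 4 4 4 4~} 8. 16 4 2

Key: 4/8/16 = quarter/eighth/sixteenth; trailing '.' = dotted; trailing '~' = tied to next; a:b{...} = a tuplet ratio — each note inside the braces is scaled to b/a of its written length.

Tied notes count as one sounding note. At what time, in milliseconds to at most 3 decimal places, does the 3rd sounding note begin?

1. 0.0ms @ 0 + 1348.315ms (2)
2. 1348.315ms @ 2 + 1348.315ms (2)
3. 2696.629ms @ 4 + 449.438ms (2/3)
4. 3146.067ms @ 14/3 + 449.438ms (2/3)
5. 3595.506ms @ 16/3 + 1797.753ms (8/3)
6. 5393.258ms @ 8 + 539.326ms (4/5)
7. 5932.584ms @ 44/5 + 539.326ms (4/5)
8. 6471.91ms @ 48/5 + 539.326ms (4/5)
9. 7011.236ms @ 52/5 + 539.326ms (4/5)
10. 7550.562ms @ 56/5 + 1044.944ms (31/20)
11. 8595.506ms @ 51/4 + 168.539ms (1/4)
12. 8764.045ms @ 13 + 674.157ms (1)
13. 9438.202ms @ 14 + 1348.315ms (2)

note 3 onset = 4b = 2696.629ms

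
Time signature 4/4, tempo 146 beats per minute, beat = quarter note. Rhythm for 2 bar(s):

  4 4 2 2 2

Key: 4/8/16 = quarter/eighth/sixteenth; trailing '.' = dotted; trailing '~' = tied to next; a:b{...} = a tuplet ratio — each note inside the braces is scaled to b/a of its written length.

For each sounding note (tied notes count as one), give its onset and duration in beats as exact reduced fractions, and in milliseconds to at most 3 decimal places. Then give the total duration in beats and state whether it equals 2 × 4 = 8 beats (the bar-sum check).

1) 0.0ms=0b +410.959ms=1b
2) 410.959ms=1b +410.959ms=1b
3) 821.918ms=2b +821.918ms=2b
4) 1643.836ms=4b +821.918ms=2b
5) 2465.753ms=6b +821.918ms=2b
Σ=8b of 8 (146bpm 4/4) — PASS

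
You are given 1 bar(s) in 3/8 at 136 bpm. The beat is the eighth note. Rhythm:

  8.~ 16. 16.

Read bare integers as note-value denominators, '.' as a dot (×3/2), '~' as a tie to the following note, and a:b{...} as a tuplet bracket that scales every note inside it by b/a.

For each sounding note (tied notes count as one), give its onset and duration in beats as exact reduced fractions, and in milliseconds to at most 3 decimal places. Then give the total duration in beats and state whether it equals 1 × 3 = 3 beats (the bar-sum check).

1) 0.0ms=0b +992.647ms=9/4b
2) 992.647ms=9/4b +330.882ms=3/4b
Σ=3b of 3 (136bpm 3/8) — PASS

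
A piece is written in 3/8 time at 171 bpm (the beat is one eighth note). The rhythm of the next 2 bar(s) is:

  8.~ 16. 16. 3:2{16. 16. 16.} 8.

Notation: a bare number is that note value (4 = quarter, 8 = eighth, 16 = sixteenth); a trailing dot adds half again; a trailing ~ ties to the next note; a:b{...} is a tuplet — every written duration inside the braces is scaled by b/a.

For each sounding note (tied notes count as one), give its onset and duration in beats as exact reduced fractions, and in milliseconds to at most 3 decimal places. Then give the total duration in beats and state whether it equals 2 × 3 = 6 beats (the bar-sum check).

1) 0.0ms=0b +789.474ms=9/4b
2) 789.474ms=9/4b +263.158ms=3/4b
3) 1052.632ms=3b +175.439ms=1/2b
4) 1228.07ms=7/2b +175.439ms=1/2b
5) 1403.509ms=4b +175.439ms=1/2b
6) 1578.947ms=9/2b +526.316ms=3/2b
Σ=6b of 6 (171bpm 3/8) — PASS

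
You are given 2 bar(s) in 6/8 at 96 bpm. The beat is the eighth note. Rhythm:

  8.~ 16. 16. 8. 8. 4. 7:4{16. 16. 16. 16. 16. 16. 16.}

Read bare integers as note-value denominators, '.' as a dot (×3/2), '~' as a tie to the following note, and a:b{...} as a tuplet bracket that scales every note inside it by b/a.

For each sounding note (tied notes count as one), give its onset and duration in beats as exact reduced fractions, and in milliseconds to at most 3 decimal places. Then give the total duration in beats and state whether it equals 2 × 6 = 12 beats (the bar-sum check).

1) 0.0ms=0b +1406.25ms=9/4b
2) 1406.25ms=9/4b +468.75ms=3/4b
3) 1875.0ms=3b +937.5ms=3/2b
4) 2812.5ms=9/2b +937.5ms=3/2b
5) 3750.0ms=6b +1875.0ms=3b
6) 5625.0ms=9b +267.857ms=3/7b
7) 5892.857ms=66/7b +267.857ms=3/7b
8) 6160.714ms=69/7b +267.857ms=3/7b
9) 6428.571ms=72/7b +267.857ms=3/7b
10) 6696.429ms=75/7b +267.857ms=3/7b
11) 6964.286ms=78/7b +267.857ms=3/7b
12) 7232.143ms=81/7b +267.857ms=3/7b
Σ=12b of 12 (96bpm 6/8) — PASS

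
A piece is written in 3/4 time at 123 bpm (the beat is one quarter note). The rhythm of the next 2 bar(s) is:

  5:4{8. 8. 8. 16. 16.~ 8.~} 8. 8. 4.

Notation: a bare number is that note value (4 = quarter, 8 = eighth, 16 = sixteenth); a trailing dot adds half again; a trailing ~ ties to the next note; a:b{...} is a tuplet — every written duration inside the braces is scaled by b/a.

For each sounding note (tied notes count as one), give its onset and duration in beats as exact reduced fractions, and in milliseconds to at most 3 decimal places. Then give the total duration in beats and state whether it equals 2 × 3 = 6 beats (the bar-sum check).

1) 0.0ms=0b +292.683ms=3/5b
2) 292.683ms=3/5b +292.683ms=3/5b
3) 585.366ms=6/5b +292.683ms=3/5b
4) 878.049ms=9/5b +146.341ms=3/10b
5) 1024.39ms=21/10b +804.878ms=33/20b
6) 1829.268ms=15/4b +365.854ms=3/4b
7) 2195.122ms=9/2b +731.707ms=3/2b
Σ=6b of 6 (123bpm 3/4) — PASS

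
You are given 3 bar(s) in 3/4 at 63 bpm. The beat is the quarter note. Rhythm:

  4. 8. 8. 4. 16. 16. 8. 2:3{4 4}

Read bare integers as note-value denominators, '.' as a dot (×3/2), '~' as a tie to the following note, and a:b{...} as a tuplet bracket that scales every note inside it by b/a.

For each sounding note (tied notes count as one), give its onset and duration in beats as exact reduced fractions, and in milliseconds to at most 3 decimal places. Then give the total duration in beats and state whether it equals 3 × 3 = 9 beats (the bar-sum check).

1) 0.0ms=0b +1428.571ms=3/2b
2) 1428.571ms=3/2b +714.286ms=3/4b
3) 2142.857ms=9/4b +714.286ms=3/4b
4) 2857.143ms=3b +1428.571ms=3/2b
5) 4285.714ms=9/2b +357.143ms=3/8b
6) 4642.857ms=39/8b +357.143ms=3/8b
7) 5000.0ms=21/4b +714.286ms=3/4b
8) 5714.286ms=6b +1428.571ms=3/2b
9) 7142.857ms=15/2b +1428.571ms=3/2b
Σ=9b of 9 (63bpm 3/4) — PASS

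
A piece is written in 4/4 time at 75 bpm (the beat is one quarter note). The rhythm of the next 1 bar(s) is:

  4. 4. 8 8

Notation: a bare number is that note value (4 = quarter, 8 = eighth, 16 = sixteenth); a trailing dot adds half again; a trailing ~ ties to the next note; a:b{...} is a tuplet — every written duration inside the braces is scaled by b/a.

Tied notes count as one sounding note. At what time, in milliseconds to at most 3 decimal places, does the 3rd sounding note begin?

note 3 onset = 3b = 2400.0ms

1. 0.0ms @ 0 + 1200.0ms (3/2)
2. 1200.0ms @ 3/2 + 1200.0ms (3/2)
3. 2400.0ms @ 3 + 400.0ms (1/2)
4. 2800.0ms @ 7/2 + 400.0ms (1/2)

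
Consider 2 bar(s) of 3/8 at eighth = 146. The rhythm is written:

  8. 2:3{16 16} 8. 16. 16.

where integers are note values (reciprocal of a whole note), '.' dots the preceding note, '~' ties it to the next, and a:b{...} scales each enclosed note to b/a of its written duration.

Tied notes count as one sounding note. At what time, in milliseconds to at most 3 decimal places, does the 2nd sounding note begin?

note 2 onset = 3/2b = 616.438ms

1. 0.0ms @ 0 + 616.438ms (3/2)
2. 616.438ms @ 3/2 + 308.219ms (3/4)
3. 924.658ms @ 9/4 + 308.219ms (3/4)
4. 1232.877ms @ 3 + 616.438ms (3/2)
5. 1849.315ms @ 9/2 + 308.219ms (3/4)
6. 2157.534ms @ 21/4 + 308.219ms (3/4)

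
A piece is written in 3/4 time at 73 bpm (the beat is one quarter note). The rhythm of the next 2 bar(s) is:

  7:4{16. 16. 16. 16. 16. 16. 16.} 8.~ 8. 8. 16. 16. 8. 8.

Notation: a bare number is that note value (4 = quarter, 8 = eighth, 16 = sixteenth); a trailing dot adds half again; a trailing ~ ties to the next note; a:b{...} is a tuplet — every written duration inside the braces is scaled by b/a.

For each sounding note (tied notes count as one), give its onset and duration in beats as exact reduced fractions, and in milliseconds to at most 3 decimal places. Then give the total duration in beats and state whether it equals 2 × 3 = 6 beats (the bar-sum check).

1) 0.0ms=0b +176.125ms=3/14b
2) 176.125ms=3/14b +176.125ms=3/14b
3) 352.25ms=3/7b +176.125ms=3/14b
4) 528.376ms=9/14b +176.125ms=3/14b
5) 704.501ms=6/7b +176.125ms=3/14b
6) 880.626ms=15/14b +176.125ms=3/14b
7) 1056.751ms=9/7b +176.125ms=3/14b
8) 1232.877ms=3/2b +1232.877ms=3/2b
9) 2465.753ms=3b +616.438ms=3/4b
10) 3082.192ms=15/4b +308.219ms=3/8b
11) 3390.411ms=33/8b +308.219ms=3/8b
12) 3698.63ms=9/2b +616.438ms=3/4b
13) 4315.068ms=21/4b +616.438ms=3/4b
Σ=6b of 6 (73bpm 3/4) — PASS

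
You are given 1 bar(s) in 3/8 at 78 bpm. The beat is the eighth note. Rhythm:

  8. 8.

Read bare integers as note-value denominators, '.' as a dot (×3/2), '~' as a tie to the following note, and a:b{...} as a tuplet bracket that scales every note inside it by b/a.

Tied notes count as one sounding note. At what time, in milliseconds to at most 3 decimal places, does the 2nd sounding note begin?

note 2 onset = 3/2b = 1153.846ms

1. 0.0ms @ 0 + 1153.846ms (3/2)
2. 1153.846ms @ 3/2 + 1153.846ms (3/2)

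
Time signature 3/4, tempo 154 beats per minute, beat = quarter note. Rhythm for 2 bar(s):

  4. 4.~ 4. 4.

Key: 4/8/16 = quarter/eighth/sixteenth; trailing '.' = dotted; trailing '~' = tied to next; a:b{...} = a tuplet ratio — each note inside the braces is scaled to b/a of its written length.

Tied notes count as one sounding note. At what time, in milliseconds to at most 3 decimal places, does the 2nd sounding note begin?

note 2 onset = 3/2b = 584.416ms

1. 0.0ms @ 0 + 584.416ms (3/2)
2. 584.416ms @ 3/2 + 1168.831ms (3)
3. 1753.247ms @ 9/2 + 584.416ms (3/2)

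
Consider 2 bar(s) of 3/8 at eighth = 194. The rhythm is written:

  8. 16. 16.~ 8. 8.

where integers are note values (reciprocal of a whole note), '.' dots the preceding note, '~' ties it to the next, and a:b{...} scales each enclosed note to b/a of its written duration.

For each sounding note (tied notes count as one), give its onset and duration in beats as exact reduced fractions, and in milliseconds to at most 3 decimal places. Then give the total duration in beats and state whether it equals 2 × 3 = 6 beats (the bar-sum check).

1) 0.0ms=0b +463.918ms=3/2b
2) 463.918ms=3/2b +231.959ms=3/4b
3) 695.876ms=9/4b +695.876ms=9/4b
4) 1391.753ms=9/2b +463.918ms=3/2b
Σ=6b of 6 (194bpm 3/8) — PASS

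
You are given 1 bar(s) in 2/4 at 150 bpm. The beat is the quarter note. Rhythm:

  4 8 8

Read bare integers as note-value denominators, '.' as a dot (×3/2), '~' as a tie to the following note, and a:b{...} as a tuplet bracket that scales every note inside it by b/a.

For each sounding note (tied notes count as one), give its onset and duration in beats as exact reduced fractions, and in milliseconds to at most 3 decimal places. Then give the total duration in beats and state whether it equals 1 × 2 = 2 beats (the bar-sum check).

1) 0.0ms=0b +400.0ms=1b
2) 400.0ms=1b +200.0ms=1/2b
3) 600.0ms=3/2b +200.0ms=1/2b
Σ=2b of 2 (150bpm 2/4) — PASS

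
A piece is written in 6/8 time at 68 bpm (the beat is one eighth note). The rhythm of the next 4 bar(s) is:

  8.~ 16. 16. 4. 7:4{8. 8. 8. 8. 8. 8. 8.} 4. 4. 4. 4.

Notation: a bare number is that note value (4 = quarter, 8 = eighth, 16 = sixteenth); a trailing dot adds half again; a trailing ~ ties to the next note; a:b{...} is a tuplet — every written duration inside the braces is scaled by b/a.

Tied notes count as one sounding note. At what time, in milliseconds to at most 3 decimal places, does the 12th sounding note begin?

1. 0.0ms @ 0 + 1985.294ms (9/4)
2. 1985.294ms @ 9/4 + 661.765ms (3/4)
3. 2647.059ms @ 3 + 2647.059ms (3)
4. 5294.118ms @ 6 + 756.303ms (6/7)
5. 6050.42ms @ 48/7 + 756.303ms (6/7)
6. 6806.723ms @ 54/7 + 756.303ms (6/7)
7. 7563.025ms @ 60/7 + 756.303ms (6/7)
8. 8319.328ms @ 66/7 + 756.303ms (6/7)
9. 9075.63ms @ 72/7 + 756.303ms (6/7)
10. 9831.933ms @ 78/7 + 756.303ms (6/7)
11. 10588.235ms @ 12 + 2647.059ms (3)
12. 13235.294ms @ 15 + 2647.059ms (3)
13. 15882.353ms @ 18 + 2647.059ms (3)
14. 18529.412ms @ 21 + 2647.059ms (3)

note 12 onset = 15b = 13235.294ms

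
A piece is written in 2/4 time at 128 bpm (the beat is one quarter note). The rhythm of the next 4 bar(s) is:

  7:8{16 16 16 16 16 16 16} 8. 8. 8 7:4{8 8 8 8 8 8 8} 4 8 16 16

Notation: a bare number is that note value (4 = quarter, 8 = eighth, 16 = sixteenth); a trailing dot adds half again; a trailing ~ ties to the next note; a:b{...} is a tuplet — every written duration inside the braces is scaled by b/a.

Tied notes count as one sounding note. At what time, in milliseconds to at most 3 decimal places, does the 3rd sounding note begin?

note 3 onset = 4/7b = 267.857ms

1. 0.0ms @ 0 + 133.929ms (2/7)
2. 133.929ms @ 2/7 + 133.929ms (2/7)
3. 267.857ms @ 4/7 + 133.929ms (2/7)
4. 401.786ms @ 6/7 + 133.929ms (2/7)
5. 535.714ms @ 8/7 + 133.929ms (2/7)
6. 669.643ms @ 10/7 + 133.929ms (2/7)
7. 803.571ms @ 12/7 + 133.929ms (2/7)
8. 937.5ms @ 2 + 351.562ms (3/4)
9. 1289.062ms @ 11/4 + 351.562ms (3/4)
10. 1640.625ms @ 7/2 + 234.375ms (1/2)
11. 1875.0ms @ 4 + 133.929ms (2/7)
12. 2008.929ms @ 30/7 + 133.929ms (2/7)
13. 2142.857ms @ 32/7 + 133.929ms (2/7)
14. 2276.786ms @ 34/7 + 133.929ms (2/7)
15. 2410.714ms @ 36/7 + 133.929ms (2/7)
16. 2544.643ms @ 38/7 + 133.929ms (2/7)
17. 2678.571ms @ 40/7 + 133.929ms (2/7)
18. 2812.5ms @ 6 + 468.75ms (1)
19. 3281.25ms @ 7 + 234.375ms (1/2)
20. 3515.625ms @ 15/2 + 117.188ms (1/4)
21. 3632.812ms @ 31/4 + 117.188ms (1/4)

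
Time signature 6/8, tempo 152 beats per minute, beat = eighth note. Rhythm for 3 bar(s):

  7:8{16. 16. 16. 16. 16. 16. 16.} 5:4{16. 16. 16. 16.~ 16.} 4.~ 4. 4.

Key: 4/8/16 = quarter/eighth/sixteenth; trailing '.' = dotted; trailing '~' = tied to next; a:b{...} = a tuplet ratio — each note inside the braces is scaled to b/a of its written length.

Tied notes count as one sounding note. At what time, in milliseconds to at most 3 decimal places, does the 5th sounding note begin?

note 5 onset = 24/7b = 1353.383ms

1. 0.0ms @ 0 + 338.346ms (6/7)
2. 338.346ms @ 6/7 + 338.346ms (6/7)
3. 676.692ms @ 12/7 + 338.346ms (6/7)
4. 1015.038ms @ 18/7 + 338.346ms (6/7)
5. 1353.383ms @ 24/7 + 338.346ms (6/7)
6. 1691.729ms @ 30/7 + 338.346ms (6/7)
7. 2030.075ms @ 36/7 + 338.346ms (6/7)
8. 2368.421ms @ 6 + 236.842ms (3/5)
9. 2605.263ms @ 33/5 + 236.842ms (3/5)
10. 2842.105ms @ 36/5 + 236.842ms (3/5)
11. 3078.947ms @ 39/5 + 473.684ms (6/5)
12. 3552.632ms @ 9 + 2368.421ms (6)
13. 5921.053ms @ 15 + 1184.211ms (3)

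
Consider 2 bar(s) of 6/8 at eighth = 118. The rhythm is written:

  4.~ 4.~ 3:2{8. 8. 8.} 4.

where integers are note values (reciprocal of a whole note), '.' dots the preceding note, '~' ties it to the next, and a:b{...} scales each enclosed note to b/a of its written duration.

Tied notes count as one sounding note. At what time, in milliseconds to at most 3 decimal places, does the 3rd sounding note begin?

1. 0.0ms @ 0 + 3559.322ms (7)
2. 3559.322ms @ 7 + 508.475ms (1)
3. 4067.797ms @ 8 + 508.475ms (1)
4. 4576.271ms @ 9 + 1525.424ms (3)

note 3 onset = 8b = 4067.797ms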